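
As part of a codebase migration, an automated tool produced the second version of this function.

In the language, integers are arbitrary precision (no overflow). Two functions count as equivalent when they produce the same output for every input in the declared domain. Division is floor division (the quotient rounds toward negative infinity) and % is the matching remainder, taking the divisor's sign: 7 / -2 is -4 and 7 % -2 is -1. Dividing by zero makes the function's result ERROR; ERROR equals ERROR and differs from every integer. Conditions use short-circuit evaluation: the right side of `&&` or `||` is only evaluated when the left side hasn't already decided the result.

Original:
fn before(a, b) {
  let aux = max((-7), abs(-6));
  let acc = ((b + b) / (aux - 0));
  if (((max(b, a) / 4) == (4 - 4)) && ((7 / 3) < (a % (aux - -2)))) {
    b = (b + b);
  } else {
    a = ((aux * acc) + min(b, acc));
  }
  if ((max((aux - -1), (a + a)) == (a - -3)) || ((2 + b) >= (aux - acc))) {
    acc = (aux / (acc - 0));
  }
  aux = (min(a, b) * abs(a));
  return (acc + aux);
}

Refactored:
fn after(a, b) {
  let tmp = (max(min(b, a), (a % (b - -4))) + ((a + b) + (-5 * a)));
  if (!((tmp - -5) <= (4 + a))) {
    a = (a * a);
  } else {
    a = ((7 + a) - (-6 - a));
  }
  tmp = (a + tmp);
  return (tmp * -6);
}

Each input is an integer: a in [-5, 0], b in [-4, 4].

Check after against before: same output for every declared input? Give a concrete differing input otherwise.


Not equivalent: a=-5, b=-4 separates them (-258 vs ERROR).
before: aux := 6 | acc := -2 | (((max(b, a) / 4) == (4 - 4)) && ((7 / 3) < (a % (aux - -2)))): false | a := -16 | ((max((aux - -1), (a + a)) == (a - -3)) || ((2 + b) >= (aux - acc))): false | aux := -256 | result -258
after: divide-by-zero, output ERROR
verdict: not equivalent; witness: a=-5, b=-4


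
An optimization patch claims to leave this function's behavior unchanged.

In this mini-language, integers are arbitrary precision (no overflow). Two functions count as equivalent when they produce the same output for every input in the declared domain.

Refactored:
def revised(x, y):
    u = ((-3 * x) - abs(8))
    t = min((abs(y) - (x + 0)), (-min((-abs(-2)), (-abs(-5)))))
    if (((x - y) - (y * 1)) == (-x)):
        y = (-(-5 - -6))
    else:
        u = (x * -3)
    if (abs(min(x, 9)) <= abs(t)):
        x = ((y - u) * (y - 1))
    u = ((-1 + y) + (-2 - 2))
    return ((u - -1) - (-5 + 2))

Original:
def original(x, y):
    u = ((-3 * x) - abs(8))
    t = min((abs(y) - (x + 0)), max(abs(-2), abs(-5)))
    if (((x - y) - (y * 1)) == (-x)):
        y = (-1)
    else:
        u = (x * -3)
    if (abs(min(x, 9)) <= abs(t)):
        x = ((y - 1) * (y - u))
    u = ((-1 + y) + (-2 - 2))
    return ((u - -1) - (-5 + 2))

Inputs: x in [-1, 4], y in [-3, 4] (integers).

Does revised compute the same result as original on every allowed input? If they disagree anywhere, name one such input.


This is a faithful refactor — min/max/abs usage differs; and constant usage differs; and arithmetic usage differs, but the computed results match everywhere.
Spot check at x=0, y=0 — original: u := -8 | t := 0 | (((x - y) - (y * 1)) == (-x)): true | y := -1 | (abs(min(x, 9)) <= abs(t)): true | x := -14 | u := -6 | result -2. revised: u := -8 | t := 0 | (((x - y) - (y * 1)) == (-x)): true | y := -1 | (abs(min(x, 9)) <= abs(t)): true | x := -14 | u := -6 | result -2. Both give -2.
Every one of the 48 inputs gives matching results.
verdict: equivalent


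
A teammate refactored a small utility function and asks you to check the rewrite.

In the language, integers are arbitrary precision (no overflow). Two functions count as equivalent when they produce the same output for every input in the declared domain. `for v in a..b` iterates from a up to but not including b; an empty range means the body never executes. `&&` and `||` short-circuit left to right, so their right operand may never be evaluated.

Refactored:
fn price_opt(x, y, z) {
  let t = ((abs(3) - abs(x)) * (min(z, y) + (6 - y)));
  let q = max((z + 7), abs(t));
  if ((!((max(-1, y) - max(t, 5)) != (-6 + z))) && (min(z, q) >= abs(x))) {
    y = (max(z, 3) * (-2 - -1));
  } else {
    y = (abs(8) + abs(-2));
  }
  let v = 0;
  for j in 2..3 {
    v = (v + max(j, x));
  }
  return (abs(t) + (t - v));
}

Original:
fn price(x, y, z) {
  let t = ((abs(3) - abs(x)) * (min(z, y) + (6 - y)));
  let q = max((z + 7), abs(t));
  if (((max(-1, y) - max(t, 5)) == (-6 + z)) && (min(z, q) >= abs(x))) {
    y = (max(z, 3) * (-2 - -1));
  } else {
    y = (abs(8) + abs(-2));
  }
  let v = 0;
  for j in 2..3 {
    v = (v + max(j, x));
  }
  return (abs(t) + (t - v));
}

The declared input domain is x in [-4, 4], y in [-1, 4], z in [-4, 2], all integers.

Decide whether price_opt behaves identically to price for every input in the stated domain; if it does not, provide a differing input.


Reading the diff, among the changes: comparison usage differs; boolean connective usage differs.
Tracing x=4, y=3, z=-1: price: t becomes -2; next q becomes 6; next (((max(-1, y) - max(t, 5)) == (-6 + z)) && (min(z, q) >= abs(x))) evaluates to false; next y becomes 10; next v becomes 0; next at j=2:; next v becomes 4; next final value -4 | price_opt: t becomes -2; next q becomes 6; next ((!((max(-1, y) - max(t, 5)) != (-6 + z))) && (min(z, q) >= abs(x))) evaluates to false; next y becomes 10; next v becomes 0; next at j=2:; next v becomes 4; next final value -4 — matching result -4.
Checked all 378 inputs in the declared domain: the outputs agree on every one.
verdict: equivalent


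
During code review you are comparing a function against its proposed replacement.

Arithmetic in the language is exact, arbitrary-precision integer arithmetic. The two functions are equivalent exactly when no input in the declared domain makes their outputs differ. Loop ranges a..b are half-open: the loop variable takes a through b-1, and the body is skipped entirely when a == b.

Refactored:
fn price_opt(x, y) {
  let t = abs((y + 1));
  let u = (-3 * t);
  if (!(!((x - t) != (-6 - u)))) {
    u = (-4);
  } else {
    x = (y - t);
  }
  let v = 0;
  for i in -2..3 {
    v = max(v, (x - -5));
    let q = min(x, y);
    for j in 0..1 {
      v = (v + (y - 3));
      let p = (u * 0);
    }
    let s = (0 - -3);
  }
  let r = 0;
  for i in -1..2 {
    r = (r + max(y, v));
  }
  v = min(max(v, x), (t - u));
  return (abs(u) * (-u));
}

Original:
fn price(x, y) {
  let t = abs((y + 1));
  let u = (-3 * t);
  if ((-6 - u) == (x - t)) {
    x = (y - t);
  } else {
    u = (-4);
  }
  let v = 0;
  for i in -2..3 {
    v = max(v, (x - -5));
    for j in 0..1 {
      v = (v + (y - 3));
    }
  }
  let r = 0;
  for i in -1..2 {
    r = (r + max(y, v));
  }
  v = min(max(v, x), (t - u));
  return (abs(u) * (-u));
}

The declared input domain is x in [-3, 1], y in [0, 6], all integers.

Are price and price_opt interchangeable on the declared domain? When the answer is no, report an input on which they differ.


This is a faithful refactor — boolean connective usage differs, plus constant usage differs, plus comparison usage differs, plus statement counts differ, plus min/max/abs usage differs, plus arithmetic usage differs, plus local variable names differ, but the computed results match everywhere.
As a probe, take x=0, y=1: price runs t = 2; u = -6; ((-6 - u) == (x - t)) -> false; u = -4; v = 0; [i=-2]; v = 5; [j=0]; v = 3; [i=-1]; v = 5; [j=0]; v = 3; [i=0]; v = 5; [j=0]; v = 3; [i=1]; v = 5; [j=0]; v = 3; [i=2]; v = 5; [j=0]; v = 3; r = 0; [i=-1]; r = 3; [i=0]; r = 6; [i=1]; r = 9; v = 3; return 16; price_opt runs t = 2; u = -6; (!(!((x - t) != (-6 - u)))) -> true; u = -4; v = 0; [i=-2]; v = 5; q = 0; [j=0]; v = 3; p = 0; s = 3; [i=-1]; v = 5; q = 0; [j=0]; v = 3; p = 0; s = 3; [i=0]; v = 5; q = 0; [j=0]; v = 3; p = 0; s = 3; [i=1]; v = 5; q = 0; [j=0]; v = 3; p = 0; s = 3; [i=2]; v = 5; q = 0; [j=0]; v = 3; p = 0; s = 3; r = 0; [i=-1]; r = 3; [i=0]; r = 6; [i=1]; r = 9; v = 3; return 16; both end at 16.
Across all 35 domain points the two functions coincide.
verdict: equivalent


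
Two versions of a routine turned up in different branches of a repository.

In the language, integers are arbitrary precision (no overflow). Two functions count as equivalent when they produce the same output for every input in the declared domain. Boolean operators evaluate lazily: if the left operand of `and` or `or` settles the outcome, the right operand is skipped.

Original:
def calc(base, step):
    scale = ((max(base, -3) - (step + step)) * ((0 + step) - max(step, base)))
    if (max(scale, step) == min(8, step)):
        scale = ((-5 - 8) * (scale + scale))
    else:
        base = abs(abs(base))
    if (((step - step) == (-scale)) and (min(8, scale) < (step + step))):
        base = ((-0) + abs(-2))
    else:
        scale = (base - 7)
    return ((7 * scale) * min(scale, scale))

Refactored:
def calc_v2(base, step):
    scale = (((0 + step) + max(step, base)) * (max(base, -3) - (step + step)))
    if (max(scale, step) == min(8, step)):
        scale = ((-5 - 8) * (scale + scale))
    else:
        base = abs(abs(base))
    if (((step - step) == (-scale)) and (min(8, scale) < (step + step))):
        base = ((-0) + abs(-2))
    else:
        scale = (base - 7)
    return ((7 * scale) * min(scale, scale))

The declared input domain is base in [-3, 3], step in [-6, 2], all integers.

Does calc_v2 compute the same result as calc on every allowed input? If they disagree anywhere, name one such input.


On input base=-3, step=-3, calc returns 112 while calc_v2 returns 700.
verdict: not equivalent; witness: base=-3, step=-3


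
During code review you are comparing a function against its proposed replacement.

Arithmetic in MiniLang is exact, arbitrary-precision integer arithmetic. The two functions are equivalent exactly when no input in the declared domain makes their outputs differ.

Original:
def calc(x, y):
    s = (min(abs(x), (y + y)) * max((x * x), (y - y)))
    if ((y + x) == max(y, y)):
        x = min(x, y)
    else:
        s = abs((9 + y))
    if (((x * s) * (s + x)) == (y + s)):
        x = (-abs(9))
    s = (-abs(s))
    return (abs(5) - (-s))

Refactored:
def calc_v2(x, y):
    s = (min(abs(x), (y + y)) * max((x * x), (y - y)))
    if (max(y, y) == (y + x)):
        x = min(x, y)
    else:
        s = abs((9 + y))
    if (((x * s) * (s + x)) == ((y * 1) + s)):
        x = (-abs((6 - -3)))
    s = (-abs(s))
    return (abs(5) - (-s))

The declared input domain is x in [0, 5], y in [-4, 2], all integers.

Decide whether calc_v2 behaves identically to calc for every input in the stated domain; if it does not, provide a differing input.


Although arithmetic usage differs, and constant usage differs, 42/42 inputs agree.
verdict: equivalent


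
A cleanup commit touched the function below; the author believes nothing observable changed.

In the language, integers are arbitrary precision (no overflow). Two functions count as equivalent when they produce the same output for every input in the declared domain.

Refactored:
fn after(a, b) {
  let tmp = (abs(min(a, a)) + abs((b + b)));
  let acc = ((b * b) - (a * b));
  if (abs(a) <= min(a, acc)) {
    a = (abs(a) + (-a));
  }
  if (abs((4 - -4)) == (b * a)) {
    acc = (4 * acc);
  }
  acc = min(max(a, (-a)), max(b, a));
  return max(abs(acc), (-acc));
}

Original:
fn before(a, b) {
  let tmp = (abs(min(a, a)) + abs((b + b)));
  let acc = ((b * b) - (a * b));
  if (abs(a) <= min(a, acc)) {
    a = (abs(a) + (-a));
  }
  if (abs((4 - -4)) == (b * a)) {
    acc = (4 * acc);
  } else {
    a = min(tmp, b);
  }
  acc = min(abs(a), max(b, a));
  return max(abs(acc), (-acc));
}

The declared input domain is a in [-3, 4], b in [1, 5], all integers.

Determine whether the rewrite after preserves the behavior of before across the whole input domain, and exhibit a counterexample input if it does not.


Try a=-3, b=4.
before: tmp becomes 11; next acc becomes 28; next (abs(a) <= min(a, acc)) evaluates to false; next (abs((4 - -4)) == (b * a)) evaluates to false; next a becomes 4; next acc becomes 4; next final value 4
after: tmp becomes 11; next acc becomes 28; next (abs(a) <= min(a, acc)) evaluates to false; next (abs((4 - -4)) == (b * a)) evaluates to false; next acc becomes 3; next final value 3
4 vs 3 — the two versions disagree here.
verdict: not equivalent; witness: a=-3, b=4


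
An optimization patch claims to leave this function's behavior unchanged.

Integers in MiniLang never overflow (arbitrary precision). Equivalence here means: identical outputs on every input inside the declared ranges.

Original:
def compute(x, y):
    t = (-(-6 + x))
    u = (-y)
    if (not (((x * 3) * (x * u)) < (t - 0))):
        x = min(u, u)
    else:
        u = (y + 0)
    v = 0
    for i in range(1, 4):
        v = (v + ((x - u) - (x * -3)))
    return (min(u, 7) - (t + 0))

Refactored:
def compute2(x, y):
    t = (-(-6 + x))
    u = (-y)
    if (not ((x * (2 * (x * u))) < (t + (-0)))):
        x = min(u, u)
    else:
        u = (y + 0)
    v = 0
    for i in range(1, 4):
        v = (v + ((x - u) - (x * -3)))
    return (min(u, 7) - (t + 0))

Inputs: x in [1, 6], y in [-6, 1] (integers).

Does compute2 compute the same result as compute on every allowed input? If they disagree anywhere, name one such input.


Take x=1, y=-2.
compute: t becomes 5; next u becomes 2; next (not (((x * 3) * (x * u)) < (t - 0))) evaluates to true; next x becomes 2; next v becomes 0; next at i=1:; next v becomes 6; next at i=2:; next v becomes 12; next at i=3:; next v becomes 18; next final value -3
compute2: t becomes 5; next u becomes 2; next (not ((x * (2 * (x * u))) < (t + (-0)))) evaluates to false; next u becomes -2; next v becomes 0; next at i=1:; next v becomes 6; next at i=2:; next v becomes 12; next at i=3:; next v becomes 18; next final value -7
-3 != -7, so the rewrite changes behavior.
verdict: not equivalent; witness: x=1, y=-2


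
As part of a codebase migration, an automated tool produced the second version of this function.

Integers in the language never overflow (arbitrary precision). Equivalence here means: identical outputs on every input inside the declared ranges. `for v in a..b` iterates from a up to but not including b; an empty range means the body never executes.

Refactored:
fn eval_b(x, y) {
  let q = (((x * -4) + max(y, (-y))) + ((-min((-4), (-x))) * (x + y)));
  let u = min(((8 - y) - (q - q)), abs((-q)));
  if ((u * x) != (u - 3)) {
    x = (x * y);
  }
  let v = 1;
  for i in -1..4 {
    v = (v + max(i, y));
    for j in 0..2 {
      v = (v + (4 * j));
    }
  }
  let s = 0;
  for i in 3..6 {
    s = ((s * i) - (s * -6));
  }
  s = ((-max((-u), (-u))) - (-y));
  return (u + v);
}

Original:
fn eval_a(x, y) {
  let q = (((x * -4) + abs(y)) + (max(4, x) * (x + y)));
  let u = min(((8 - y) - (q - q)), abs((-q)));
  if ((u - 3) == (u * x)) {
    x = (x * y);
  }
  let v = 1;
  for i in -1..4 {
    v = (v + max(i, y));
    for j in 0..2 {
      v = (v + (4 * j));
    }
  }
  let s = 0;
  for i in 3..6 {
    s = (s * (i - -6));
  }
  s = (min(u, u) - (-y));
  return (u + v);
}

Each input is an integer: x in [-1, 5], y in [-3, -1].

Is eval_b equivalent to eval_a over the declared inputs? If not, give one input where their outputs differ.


Equivalent. The suspicious-looking change has no observable effect anywhere in the declared ranges.
Checked all 21 inputs in the declared domain: the outputs agree on every one.
Tracing x=1, y=-3: eval_a: q=-9, then u=9, then ((u - 3) == (u * x)) is false, then v=1, then (i=-1), then v=0, then (j=0), then v=0, then (j=1), then v=4, then (i=0), then v=4, then (j=0), then v=4, then (j=1), then v=8, then (i=1), then v=9, then (j=0), then v=9, then (j=1), then v=13, then (i=2), then v=15, then (j=0), then v=15, then (j=1), then v=19, then (i=3), then v=22, then (j=0), then v=22, then (j=1), then v=26, then s=0, then (i=3), then s=0, then (i=4), then s=0, then (i=5), then s=0, then s=6, then returns 35 | eval_b: q=-9, then u=9, then ((u * x) != (u - 3)) is true, then x=-3, then v=1, then (i=-1), then v=0, then (j=0), then v=0, then (j=1), then v=4, then (i=0), then v=4, then (j=0), then v=4, then (j=1), then v=8, then (i=1), then v=9, then (j=0), then v=9, then (j=1), then v=13, then (i=2), then v=15, then (j=0), then v=15, then (j=1), then v=19, then (i=3), then v=22, then (j=0), then v=22, then (j=1), then v=26, then s=0, then (i=3), then s=0, then (i=4), then s=0, then (i=5), then s=0, then s=6, then returns 35 — matching result 35.
verdict: equivalent


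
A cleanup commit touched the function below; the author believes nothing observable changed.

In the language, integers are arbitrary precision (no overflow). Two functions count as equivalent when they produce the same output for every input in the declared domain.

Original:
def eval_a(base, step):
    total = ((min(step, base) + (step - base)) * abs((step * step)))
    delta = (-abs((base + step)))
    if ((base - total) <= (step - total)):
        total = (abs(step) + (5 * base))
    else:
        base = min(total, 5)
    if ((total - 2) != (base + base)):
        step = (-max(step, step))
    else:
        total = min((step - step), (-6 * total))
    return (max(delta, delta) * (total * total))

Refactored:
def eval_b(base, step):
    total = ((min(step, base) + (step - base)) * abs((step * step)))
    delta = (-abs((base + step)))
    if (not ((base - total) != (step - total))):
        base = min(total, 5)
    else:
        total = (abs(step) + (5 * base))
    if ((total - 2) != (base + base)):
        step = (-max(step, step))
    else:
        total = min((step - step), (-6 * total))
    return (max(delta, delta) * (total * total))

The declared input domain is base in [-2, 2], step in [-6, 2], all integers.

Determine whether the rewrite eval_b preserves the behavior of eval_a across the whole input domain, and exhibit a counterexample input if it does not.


Run the pair on base=-2, step=-6.
eval_a: total becomes -360; next delta becomes -8; next ((base - total) <= (step - total)) evaluates to false; next base becomes -360; next ((total - 2) != (base + base)) evaluates to true; next step becomes 6; next final value -1036800
eval_b: total becomes -360; next delta becomes -8; next (not ((base - total) != (step - total))) evaluates to false; next total becomes -4; next ((total - 2) != (base + base)) evaluates to true; next step becomes 6; next final value -128
-1036800 against -128: the behavior changed.
verdict: not equivalent; witness: base=-2, step=-6


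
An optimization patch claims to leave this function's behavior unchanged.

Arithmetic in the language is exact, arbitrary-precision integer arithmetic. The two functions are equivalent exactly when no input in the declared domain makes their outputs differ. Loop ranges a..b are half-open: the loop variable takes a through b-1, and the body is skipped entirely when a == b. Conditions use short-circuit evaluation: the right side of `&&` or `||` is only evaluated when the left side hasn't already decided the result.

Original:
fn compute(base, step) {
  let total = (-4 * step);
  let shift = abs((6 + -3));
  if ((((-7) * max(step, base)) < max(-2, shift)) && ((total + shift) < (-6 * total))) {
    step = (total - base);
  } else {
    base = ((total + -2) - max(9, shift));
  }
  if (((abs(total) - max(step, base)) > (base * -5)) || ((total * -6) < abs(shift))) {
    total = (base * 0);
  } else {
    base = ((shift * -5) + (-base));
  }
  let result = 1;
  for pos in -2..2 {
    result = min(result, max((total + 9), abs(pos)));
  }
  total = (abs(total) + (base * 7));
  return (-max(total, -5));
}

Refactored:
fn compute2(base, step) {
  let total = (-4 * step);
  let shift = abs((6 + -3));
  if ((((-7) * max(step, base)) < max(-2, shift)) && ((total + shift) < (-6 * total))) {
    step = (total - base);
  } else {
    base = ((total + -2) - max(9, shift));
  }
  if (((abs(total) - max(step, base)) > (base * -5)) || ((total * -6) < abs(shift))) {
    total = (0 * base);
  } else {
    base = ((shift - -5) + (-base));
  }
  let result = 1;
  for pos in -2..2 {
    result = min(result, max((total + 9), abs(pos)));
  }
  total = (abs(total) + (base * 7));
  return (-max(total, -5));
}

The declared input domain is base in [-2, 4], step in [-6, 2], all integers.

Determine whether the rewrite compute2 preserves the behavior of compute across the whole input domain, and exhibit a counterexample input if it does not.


These are not equivalent — on base=-2, step=1 the outputs split (5 vs -74).
compute: total := -4 | shift := 3 | ((((-7) * max(step, base)) < max(-2, shift)) && ((total + shift) < (-6 * total))): true | step := -2 | (((abs(total) - max(step, base)) > (base * -5)) || ((total * -6) < abs(shift))): false | base := -13 | result := 1 | iter pos=-2: | result := 1 | iter pos=-1: | result := 1 | iter pos=0: | result := 1 | iter pos=1: | result := 1 | total := -87 | result 5
compute2: total := -4 | shift := 3 | ((((-7) * max(step, base)) < max(-2, shift)) && ((total + shift) < (-6 * total))): true | step := -2 | (((abs(total) - max(step, base)) > (base * -5)) || ((total * -6) < abs(shift))): false | base := 10 | result := 1 | iter pos=-2: | result := 1 | iter pos=-1: | result := 1 | iter pos=0: | result := 1 | iter pos=1: | result := 1 | total := 74 | result -74
verdict: not equivalent; witness: base=-2, step=1


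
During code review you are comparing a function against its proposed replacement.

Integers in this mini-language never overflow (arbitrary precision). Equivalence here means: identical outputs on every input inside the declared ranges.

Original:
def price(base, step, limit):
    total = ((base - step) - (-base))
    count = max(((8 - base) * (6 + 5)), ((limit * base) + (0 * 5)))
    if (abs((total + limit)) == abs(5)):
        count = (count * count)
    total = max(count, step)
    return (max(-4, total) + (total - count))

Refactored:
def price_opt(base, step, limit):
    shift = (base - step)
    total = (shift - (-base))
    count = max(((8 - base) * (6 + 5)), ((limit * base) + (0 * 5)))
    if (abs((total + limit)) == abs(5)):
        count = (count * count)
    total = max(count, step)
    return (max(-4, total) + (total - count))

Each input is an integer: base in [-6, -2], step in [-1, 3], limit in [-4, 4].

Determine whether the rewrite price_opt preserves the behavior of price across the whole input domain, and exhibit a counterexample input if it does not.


The two versions differ — the changes include local variable names differ; statement counts differ.
Tracing base=-5, step=1, limit=4: price: total becomes -11; next count becomes 143; next (abs((total + limit)) == abs(5)) evaluates to false; next total becomes 143; next final value 143 | price_opt: shift becomes -6; next total becomes -11; next count becomes 143; next (abs((total + limit)) == abs(5)) evaluates to false; next total becomes 143; next final value 143 — matching result 143.
An exhaustive pass over the 225 declared inputs shows identical outputs.
verdict: equivalent


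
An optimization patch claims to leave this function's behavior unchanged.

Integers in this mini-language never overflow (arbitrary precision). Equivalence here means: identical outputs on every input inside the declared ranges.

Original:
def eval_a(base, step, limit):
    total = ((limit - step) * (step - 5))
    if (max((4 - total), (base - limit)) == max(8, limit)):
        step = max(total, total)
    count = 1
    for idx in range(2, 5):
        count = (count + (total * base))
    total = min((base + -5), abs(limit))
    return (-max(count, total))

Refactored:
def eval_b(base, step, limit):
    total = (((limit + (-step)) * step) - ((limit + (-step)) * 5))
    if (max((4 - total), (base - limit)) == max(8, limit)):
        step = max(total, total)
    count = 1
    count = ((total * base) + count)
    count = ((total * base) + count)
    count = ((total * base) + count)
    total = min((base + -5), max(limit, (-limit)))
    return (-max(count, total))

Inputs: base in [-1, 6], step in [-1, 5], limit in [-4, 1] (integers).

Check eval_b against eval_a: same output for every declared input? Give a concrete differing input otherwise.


Comparing the listings, the differences include: local variable names differ; also loop structure differs; also min/max/abs usage differs; also statement counts differ; also arithmetic usage differs.
One worked example (base=0, step=2, limit=-4) — eval_a: total = 18; (max((4 - total), (base - limit)) == max(8, limit)) -> false; count = 1; [idx=2]; count = 1; [idx=3]; count = 1; [idx=4]; count = 1; total = -5; return -1; eval_b: total = 18; (max((4 - total), (base - limit)) == max(8, limit)) -> false; count = 1; count = 1; count = 1; count = 1; total = -5; return -1; agreement on -1.
Every one of the 336 inputs gives matching results.
verdict: equivalent


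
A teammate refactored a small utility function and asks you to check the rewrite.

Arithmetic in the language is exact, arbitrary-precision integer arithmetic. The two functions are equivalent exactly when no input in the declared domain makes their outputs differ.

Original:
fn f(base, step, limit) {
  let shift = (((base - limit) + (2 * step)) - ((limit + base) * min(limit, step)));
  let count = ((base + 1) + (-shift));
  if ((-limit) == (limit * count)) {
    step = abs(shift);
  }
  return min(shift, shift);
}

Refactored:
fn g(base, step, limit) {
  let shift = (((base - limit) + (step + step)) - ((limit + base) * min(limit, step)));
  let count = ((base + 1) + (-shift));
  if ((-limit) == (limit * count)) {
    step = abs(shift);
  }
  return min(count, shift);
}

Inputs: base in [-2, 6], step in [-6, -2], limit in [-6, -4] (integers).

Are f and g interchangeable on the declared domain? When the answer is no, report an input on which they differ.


On input base=4, step=-2, limit=-4, f returns 4 while g returns 1.
verdict: not equivalent; witness: base=4, step=-2, limit=-4


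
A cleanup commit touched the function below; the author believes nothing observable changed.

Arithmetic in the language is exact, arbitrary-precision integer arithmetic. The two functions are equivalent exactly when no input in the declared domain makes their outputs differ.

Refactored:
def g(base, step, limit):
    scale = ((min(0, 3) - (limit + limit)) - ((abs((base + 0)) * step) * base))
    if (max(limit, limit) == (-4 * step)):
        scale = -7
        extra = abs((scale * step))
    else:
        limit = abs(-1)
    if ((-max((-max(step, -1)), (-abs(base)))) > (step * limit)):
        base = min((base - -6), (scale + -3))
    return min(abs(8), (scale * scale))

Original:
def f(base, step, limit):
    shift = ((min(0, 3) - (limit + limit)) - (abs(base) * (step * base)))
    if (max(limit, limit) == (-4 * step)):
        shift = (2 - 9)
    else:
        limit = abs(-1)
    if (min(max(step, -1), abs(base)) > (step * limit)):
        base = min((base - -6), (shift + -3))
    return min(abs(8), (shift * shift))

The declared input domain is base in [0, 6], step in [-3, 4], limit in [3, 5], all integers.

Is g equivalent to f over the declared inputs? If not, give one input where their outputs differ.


Comparing the listings, the differences include: constant usage differs; statement counts differ; min/max/abs usage differs; arithmetic usage differs; local variable names differ.
As a probe, take base=1, step=-1, limit=4: f runs shift := -7 | (max(limit, limit) == (-4 * step)): true | shift := -7 | (min(max(step, -1), abs(base)) > (step * limit)): true | base := -10 | result 8; g runs scale := -7 | (max(limit, limit) == (-4 * step)): true | scale := -7 | extra := 7 | ((-max((-max(step, -1)), (-abs(base)))) > (step * limit)): true | base := -10 | result 8; both end at 8.
An exhaustive pass over the 168 declared inputs shows identical outputs.
verdict: equivalent


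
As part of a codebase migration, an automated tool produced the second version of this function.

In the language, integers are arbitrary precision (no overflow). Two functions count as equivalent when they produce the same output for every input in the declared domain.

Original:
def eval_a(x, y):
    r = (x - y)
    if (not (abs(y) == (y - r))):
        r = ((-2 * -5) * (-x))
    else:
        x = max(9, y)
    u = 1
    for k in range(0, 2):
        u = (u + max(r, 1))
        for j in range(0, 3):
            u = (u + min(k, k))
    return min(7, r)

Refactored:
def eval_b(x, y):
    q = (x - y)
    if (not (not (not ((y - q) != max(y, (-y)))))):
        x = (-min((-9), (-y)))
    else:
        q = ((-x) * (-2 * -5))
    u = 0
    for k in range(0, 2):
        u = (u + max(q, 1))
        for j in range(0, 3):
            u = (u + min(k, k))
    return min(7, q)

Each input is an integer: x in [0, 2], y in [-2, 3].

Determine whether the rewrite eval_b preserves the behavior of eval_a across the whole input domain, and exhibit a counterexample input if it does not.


The edit looks behavioral (`1` became `0`), but over these ranges it never changes the outcome; all 18 inputs agree.
verdict: equivalent


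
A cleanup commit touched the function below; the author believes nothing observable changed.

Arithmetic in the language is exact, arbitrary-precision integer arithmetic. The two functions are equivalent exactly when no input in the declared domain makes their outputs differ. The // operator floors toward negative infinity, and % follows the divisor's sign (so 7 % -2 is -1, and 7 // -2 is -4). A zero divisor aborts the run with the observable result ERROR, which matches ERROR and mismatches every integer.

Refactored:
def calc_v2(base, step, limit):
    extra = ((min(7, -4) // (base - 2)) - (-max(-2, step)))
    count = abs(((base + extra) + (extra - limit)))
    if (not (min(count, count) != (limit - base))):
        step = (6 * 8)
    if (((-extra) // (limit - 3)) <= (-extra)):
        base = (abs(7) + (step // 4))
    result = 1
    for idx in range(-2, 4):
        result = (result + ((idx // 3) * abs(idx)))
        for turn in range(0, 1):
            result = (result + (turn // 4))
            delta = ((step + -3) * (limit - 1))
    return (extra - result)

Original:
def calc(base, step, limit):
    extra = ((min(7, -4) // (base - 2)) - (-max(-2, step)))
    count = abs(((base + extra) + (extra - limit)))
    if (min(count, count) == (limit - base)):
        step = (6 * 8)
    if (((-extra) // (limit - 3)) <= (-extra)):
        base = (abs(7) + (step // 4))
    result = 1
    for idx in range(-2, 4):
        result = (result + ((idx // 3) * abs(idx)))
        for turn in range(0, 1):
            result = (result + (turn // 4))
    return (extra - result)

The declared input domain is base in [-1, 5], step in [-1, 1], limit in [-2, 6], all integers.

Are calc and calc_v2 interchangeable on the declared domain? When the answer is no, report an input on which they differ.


Changes here: boolean connective usage differs, plus statement counts differ, plus constant usage differs, plus comparison usage differs, plus local variable names differ, plus arithmetic usage differs; the full 189-point sweep finds no disagreement.
verdict: equivalent


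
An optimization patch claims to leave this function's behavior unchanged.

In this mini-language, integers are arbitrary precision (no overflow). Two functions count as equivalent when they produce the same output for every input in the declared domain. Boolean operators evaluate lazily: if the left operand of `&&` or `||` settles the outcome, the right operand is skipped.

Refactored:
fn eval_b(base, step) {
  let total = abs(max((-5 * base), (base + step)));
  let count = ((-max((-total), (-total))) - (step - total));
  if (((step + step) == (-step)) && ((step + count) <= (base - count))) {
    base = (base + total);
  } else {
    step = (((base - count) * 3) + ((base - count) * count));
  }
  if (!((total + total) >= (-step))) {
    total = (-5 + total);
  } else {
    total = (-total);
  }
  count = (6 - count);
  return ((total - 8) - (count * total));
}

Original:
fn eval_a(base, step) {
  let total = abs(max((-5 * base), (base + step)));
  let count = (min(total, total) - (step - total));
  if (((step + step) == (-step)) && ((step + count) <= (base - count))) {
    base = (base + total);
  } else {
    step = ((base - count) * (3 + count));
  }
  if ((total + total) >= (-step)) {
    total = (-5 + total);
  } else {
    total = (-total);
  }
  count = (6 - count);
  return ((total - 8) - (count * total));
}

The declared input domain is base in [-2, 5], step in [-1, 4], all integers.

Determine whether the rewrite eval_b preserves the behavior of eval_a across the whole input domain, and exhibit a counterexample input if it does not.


Evaluate both at base=-2, step=-1.
eval_a: total := 10 | count := 21 | (((step + step) == (-step)) && ((step + count) <= (base - count))): false | step := -552 | ((total + total) >= (-step)): false | total := -10 | count := -15 | result -168
eval_b: total := 10 | count := 21 | (((step + step) == (-step)) && ((step + count) <= (base - count))): false | step := -552 | (!((total + total) >= (-step))): true | total := 5 | count := -15 | result 72
-168 against 72: the behavior changed.
verdict: not equivalent; witness: base=-2, step=-1


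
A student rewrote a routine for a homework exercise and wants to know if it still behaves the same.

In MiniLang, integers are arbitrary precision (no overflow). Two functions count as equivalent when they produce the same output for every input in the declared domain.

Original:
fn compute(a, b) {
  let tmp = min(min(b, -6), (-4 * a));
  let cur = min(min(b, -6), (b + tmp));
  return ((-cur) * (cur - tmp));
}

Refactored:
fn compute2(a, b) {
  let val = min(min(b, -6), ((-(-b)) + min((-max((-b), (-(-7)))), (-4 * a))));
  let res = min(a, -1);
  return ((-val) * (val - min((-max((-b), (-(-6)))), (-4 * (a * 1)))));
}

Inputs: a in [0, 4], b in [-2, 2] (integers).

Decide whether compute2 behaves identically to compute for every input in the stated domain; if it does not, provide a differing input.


a=0, b=-2 yields -16 from compute but -27 from compute2.
verdict: not equivalent; witness: a=0, b=-2


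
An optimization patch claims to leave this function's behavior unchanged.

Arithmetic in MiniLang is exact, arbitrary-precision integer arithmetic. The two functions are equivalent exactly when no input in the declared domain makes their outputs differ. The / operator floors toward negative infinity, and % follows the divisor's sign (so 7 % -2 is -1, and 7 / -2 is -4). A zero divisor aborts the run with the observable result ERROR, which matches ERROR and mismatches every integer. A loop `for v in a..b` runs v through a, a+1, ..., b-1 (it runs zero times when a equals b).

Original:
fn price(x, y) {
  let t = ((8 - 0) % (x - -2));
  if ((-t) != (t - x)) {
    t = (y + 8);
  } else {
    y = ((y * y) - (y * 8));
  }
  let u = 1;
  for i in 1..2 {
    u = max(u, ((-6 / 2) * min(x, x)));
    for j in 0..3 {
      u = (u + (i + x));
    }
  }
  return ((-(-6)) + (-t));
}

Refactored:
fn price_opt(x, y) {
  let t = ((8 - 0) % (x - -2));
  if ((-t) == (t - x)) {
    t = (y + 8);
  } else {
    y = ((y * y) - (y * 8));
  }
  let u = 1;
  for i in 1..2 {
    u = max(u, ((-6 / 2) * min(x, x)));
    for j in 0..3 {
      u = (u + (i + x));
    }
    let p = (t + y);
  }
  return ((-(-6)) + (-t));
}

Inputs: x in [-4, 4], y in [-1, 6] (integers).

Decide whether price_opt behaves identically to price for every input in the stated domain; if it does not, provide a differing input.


Not equivalent: x=-4, y=-1 separates them (-1 vs 6).
price: t=0, then ((-t) != (t - x)) is true, then t=7, then u=1, then (i=1), then u=12, then (j=0), then u=9, then (j=1), then u=6, then (j=2), then u=3, then returns -1
price_opt: t=0, then ((-t) == (t - x)) is false, then y=9, then u=1, then (i=1), then u=12, then (j=0), then u=9, then (j=1), then u=6, then (j=2), then u=3, then p=9, then returns 6
verdict: not equivalent; witness: x=-4, y=-1


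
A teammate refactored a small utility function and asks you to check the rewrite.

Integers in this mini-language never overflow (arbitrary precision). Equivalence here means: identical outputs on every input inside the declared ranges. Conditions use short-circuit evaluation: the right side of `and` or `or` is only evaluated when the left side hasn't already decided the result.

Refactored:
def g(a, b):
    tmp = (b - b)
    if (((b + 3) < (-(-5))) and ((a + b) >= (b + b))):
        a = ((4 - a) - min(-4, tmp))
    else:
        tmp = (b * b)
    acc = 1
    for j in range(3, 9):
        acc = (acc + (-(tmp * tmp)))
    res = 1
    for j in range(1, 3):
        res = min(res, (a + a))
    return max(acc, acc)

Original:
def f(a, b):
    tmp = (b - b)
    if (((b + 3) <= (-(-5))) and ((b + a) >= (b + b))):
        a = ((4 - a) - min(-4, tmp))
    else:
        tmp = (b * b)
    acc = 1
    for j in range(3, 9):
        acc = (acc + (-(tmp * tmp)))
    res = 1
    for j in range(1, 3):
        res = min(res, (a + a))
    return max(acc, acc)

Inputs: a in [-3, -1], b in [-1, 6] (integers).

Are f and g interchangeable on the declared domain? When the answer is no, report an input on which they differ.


The edit looks behavioral (`((b + 3) <= (-(-5)))` became `((b + 3) < (-(-5)))`), but over these ranges it never changes the outcome.
Spot check at a=-1, b=6 — f: tmp becomes 0; next (((b + 3) <= (-(-5))) and ((b + a) >= (b + b))) evaluates to false; next tmp becomes 36; next acc becomes 1; next at j=3:; next acc becomes -1295; next at j=4:; next acc becomes -2591; next at j=5:; next acc becomes -3887; next at j=6:; next acc becomes -5183; next at j=7:; next acc becomes -6479; next at j=8:; next acc becomes -7775; next res becomes 1; next at j=1:; next res becomes -2; next at j=2:; next res becomes -2; next final value -7775. g: tmp becomes 0; next (((b + 3) < (-(-5))) and ((a + b) >= (b + b))) evaluates to false; next tmp becomes 36; next acc becomes 1; next at j=3:; next acc becomes -1295; next at j=4:; next acc becomes -2591; next at j=5:; next acc becomes -3887; next at j=6:; next acc becomes -5183; next at j=7:; next acc becomes -6479; next at j=8:; next acc becomes -7775; next res becomes 1; next at j=1:; next res becomes -2; next at j=2:; next res becomes -2; next final value -7775. Both give -7775.
Sweeping the whole domain (24 inputs) finds no disagreement.
verdict: equivalent


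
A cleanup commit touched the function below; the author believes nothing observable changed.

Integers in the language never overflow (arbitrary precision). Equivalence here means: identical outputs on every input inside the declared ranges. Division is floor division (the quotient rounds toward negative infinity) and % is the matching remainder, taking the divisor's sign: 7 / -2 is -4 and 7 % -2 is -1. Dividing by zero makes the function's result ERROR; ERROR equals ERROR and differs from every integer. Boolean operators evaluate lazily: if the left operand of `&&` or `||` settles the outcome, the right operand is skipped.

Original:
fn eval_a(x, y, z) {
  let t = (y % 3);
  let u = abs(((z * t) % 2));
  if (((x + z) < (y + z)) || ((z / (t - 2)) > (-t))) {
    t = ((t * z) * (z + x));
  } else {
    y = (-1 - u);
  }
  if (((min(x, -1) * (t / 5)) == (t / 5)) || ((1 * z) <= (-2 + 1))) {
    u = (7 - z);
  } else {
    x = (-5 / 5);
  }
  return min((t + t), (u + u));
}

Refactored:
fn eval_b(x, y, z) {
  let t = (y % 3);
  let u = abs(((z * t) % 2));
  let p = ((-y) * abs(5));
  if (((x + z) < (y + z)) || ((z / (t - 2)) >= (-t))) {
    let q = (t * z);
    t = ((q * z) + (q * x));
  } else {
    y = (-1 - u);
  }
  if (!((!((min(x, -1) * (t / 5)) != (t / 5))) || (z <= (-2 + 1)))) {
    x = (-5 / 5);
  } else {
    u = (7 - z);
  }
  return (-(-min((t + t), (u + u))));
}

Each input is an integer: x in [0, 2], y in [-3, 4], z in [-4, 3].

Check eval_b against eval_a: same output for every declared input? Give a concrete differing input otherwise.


The rewrite breaks on x=1, y=-2, z=1, where the results are 2 and 4.
eval_a: t = 1; u = 1; (((x + z) < (y + z)) || ((z / (t - 2)) > (-t))) -> false; y = -2; (((min(x, -1) * (t / 5)) == (t / 5)) || ((1 * z) <= (-2 + 1))) -> true; u = 6; return 2
eval_b: t = 1; u = 1; p = 10; (((x + z) < (y + z)) || ((z / (t - 2)) >= (-t))) -> true; q = 1; t = 2; (!((!((min(x, -1) * (t / 5)) != (t / 5))) || (z <= (-2 + 1)))) -> false; u = 6; return 4
verdict: not equivalent; witness: x=1, y=-2, z=1
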